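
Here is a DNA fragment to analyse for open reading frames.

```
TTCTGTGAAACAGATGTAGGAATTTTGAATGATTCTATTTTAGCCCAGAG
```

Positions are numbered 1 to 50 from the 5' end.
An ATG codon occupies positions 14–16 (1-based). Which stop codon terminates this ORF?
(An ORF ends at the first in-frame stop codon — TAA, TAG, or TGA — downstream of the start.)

TAG

Codons from position 14: ATG (14–16), TAG (17–19).
The first in-frame stop codon is TAG.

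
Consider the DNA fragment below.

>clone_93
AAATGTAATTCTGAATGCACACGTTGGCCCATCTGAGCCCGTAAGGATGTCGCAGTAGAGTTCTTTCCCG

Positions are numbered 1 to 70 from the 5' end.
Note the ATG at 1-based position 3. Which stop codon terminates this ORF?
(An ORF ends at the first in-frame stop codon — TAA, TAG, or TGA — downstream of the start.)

Codons from position 3: ATG (3–5), TAA (6–8).
The first in-frame stop codon is TAA.

TAA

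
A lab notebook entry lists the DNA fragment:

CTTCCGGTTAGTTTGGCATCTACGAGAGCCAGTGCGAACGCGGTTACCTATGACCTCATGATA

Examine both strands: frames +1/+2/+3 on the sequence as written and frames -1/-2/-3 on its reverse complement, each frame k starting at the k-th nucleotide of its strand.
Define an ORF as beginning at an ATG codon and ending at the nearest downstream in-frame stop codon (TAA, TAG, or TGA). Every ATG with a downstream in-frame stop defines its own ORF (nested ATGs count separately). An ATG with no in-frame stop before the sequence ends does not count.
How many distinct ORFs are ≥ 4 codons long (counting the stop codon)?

Reverse complement (5'→3'): TATCATGAGGTCATAGGTAACCGCGTTCGCACTGGCTCTCGTAGATGCCAAACTAACCGGAAG
Frame +1: CTT CCG GTT AGT TTG GCA TCT ACG AGA GCC AGT GCG AAC GCG GTT ACC TAT GAC CTC ATG ATA — no ATG→stop ORF.
Frame +2: TTC CGG TTA GTT TGG CAT CTA CGA GAG CCA GTG CGA ACG CGG TTA CCT ATG ACC TCA TGA — ATG at 50, stop TGA at 59 → 12 nt.
Frame +3: TCC GGT TAG TTT GGC ATC TAC GAG AGC CAG TGC GAA CGC GGT TAC CTA TGA CCT CAT GAT — no ATG→stop ORF.
Frame -1: TAT CAT GAG GTC ATA GGT AAC CGC GTT CGC ACT GGC TCT CGT AGA TGC CAA ACT AAC CGG AAG — no ATG→stop ORF.
Frame -2: ATC ATG AGG TCA TAG GTA ACC GCG TTC GCA CTG GCT CTC GTA GAT GCC AAA CTA ACC GGA — ATG at 5, stop TAG at 14 → 12 nt.
Frame -3: TCA TGA GGT CAT AGG TAA CCG CGT TCG CAC TGG CTC TCG TAG ATG CCA AAC TAA CCG GAA — ATG at 45, stop TAA at 54 → 12 nt.
ORFs ≥ 4 codons: frame +2 50–61 (4 codons), frame -2 5–16 (4 codons), frame -3 45–56 (4 codons). Count = 3.

3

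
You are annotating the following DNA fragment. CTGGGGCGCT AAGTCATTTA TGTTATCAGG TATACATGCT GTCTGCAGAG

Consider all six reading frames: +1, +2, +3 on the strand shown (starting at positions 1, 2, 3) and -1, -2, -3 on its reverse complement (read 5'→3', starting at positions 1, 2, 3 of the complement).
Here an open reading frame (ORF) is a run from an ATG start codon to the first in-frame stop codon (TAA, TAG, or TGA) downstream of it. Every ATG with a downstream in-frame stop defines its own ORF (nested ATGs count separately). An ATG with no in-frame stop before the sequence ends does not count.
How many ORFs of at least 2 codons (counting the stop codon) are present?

2

Reverse complement (5'→3'): CTCTGCAGACAGCATGTATACCTGATAACATAAATGACTTAGCGCCCCAG
Frame +1: CTG GGG CGC TAA GTC ATT TAT GTT ATC AGG TAT ACA TGC TGT CTG CAG — no ATG→stop ORF.
Frame +2: TGG GGC GCT AAG TCA TTT ATG TTA TCA GGT ATA CAT GCT GTC TGC AGA — no ATG→stop ORF.
Frame +3: GGG GCG CTA AGT CAT TTA TGT TAT CAG GTA TAC ATG CTG TCT GCA GAG — no ATG→stop ORF.
Frame -1: CTC TGC AGA CAG CAT GTA TAC CTG ATA ACA TAA ATG ACT TAG CGC CCC — ATG at 34, stop TAG at 40 → 9 nt.
Frame -2: TCT GCA GAC AGC ATG TAT ACC TGA TAA CAT AAA TGA CTT AGC GCC CCA — ATG at 14, stop TGA at 23 → 12 nt.
Frame -3: CTG CAG ACA GCA TGT ATA CCT GAT AAC ATA AAT GAC TTA GCG CCC CAG — no ATG→stop ORF.
ORFs ≥ 2 codons: frame -1 34–42 (3 codons), frame -2 14–25 (4 codons). Count = 2.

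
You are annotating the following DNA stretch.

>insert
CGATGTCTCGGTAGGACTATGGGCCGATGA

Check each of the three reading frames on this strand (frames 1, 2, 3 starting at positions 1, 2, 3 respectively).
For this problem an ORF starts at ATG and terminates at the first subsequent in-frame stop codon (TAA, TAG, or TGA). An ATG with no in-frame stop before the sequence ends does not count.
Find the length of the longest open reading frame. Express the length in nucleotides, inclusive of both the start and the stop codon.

Frame 1: CGA TGT CTC GGT AGG ACT ATG GGC CGA TGA — ATG at 19, stop TGA at 28 → 12 nt.
Frame 2: GAT GTC TCG GTA GGA CTA TGG GCC GAT — no ATG→stop ORF.
Frame 3: ATG TCT CGG TAG GAC TAT GGG CCG ATG — ATG at 3, stop TAG at 12 → 12 nt.
Longest: frame 1, positions 19–30, 12 nt = 4 codons = 3 aa. → 12 nucleotides.

12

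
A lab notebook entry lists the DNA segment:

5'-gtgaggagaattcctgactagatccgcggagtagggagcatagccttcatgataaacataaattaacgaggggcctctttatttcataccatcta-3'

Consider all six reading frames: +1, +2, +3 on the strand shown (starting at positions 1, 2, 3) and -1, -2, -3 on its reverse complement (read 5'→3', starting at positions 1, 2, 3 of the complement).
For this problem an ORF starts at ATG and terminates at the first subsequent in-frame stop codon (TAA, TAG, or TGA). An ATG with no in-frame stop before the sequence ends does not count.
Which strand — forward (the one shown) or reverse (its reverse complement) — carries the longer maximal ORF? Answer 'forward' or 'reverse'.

Reverse complement (5'→3'): TAGATGGTATGAAATAAAGAGGCCCCTCGTTAATTTATGTTTATCATGAAGGCTATGCTCCCTACTCCGCGGATCTAGTCAGGAATTCTCCTCAC
Frame +1: GTG AGG AGA ATT CCT GAC TAG ATC CGC GGA GTA GGG AGC ATA GCC TTC ATG ATA AAC ATA AAT TAA CGA GGG GCC TCT TTA TTT CAT ACC ATC — ATG at 49, stop TAA at 64 → 18 nt.
Frame +2: TGA GGA GAA TTC CTG ACT AGA TCC GCG GAG TAG GGA GCA TAG CCT TCA TGA TAA ACA TAA ATT AAC GAG GGG CCT CTT TAT TTC ATA CCA TCT — no ATG→stop ORF.
Frame +3: GAG GAG AAT TCC TGA CTA GAT CCG CGG AGT AGG GAG CAT AGC CTT CAT GAT AAA CAT AAA TTA ACG AGG GGC CTC TTT ATT TCA TAC CAT CTA — no ATG→stop ORF.
Frame -1: TAG ATG GTA TGA AAT AAA GAG GCC CCT CGT TAA TTT ATG TTT ATC ATG AAG GCT ATG CTC CCT ACT CCG CGG ATC TAG TCA GGA ATT CTC CTC — ATG at 4, stop TGA at 10 → 9 nt; ATG at 37, stop TAG at 76 → 42 nt; ATG at 46, stop TAG at 76 → 33 nt; ATG at 55, stop TAG at 76 → 24 nt.
Frame -2: AGA TGG TAT GAA ATA AAG AGG CCC CTC GTT AAT TTA TGT TTA TCA TGA AGG CTA TGC TCC CTA CTC CGC GGA TCT AGT CAG GAA TTC TCC TCA — no ATG→stop ORF.
Frame -3: GAT GGT ATG AAA TAA AGA GGC CCC TCG TTA ATT TAT GTT TAT CAT GAA GGC TAT GCT CCC TAC TCC GCG GAT CTA GTC AGG AAT TCT CCT CAC — ATG at 9, stop TAA at 15 → 9 nt.
Forward-strand max 18 nt; reverse-strand max 42 nt. The reverse strand has the longer ORF.

reverse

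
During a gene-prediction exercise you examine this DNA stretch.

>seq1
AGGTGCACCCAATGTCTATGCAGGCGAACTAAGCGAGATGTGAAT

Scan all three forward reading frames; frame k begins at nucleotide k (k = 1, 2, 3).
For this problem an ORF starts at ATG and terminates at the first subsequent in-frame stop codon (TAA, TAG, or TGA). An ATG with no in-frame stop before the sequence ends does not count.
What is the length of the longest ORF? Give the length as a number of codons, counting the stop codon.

Frame 1: AGG TGC ACC CAA TGT CTA TGC AGG CGA ACT AAG CGA GAT GTG AAT — no ATG→stop ORF.
Frame 2: GGT GCA CCC AAT GTC TAT GCA GGC GAA CTA AGC GAG ATG TGA — ATG at 38, stop TGA at 41 → 6 nt.
Frame 3: GTG CAC CCA ATG TCT ATG CAG GCG AAC TAA GCG AGA TGT GAA — ATG at 12, stop TAA at 30 → 21 nt; ATG at 18, stop TAA at 30 → 15 nt.
Longest: frame 3, positions 12–32, 21 nt = 7 codons = 6 aa. → 7 codons.

7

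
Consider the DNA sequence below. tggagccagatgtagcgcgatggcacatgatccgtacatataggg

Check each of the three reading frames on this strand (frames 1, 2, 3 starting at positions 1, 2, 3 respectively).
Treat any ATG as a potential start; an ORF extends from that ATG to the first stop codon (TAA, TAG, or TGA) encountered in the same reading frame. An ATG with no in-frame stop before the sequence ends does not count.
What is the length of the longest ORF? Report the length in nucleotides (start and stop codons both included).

24

Frame 1: TGG AGC CAG ATG TAG CGC GAT GGC ACA TGA TCC GTA CAT ATA GGG — ATG at 10, stop TAG at 13 → 6 nt.
Frame 2: GGA GCC AGA TGT AGC GCG ATG GCA CAT GAT CCG TAC ATA TAG — ATG at 20, stop TAG at 41 → 24 nt.
Frame 3: GAG CCA GAT GTA GCG CGA TGG CAC ATG ATC CGT ACA TAT AGG — no ATG→stop ORF.
Longest: frame 2, positions 20–43, 24 nt = 8 codons = 7 aa. → 24 nucleotides.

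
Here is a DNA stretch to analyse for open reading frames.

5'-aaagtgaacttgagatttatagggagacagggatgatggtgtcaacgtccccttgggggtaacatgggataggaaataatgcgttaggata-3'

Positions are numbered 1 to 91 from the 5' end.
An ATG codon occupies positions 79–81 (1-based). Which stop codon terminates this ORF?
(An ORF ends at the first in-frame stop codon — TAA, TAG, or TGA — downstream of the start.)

Codons from position 79: ATG (79–81), CGT (82–84), TAG (85–87).
The first in-frame stop codon is TAG.

TAG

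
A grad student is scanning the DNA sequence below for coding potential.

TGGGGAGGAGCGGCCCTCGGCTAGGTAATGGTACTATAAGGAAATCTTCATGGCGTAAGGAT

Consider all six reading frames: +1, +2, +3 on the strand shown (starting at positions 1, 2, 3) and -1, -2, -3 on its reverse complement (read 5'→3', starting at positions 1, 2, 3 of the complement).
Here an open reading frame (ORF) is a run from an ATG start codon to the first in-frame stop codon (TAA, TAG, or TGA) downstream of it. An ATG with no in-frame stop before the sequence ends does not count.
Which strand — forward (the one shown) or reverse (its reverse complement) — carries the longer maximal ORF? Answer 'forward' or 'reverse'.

reverse

Reverse complement (5'→3'): ATCCTTACGCCATGAAGATTTCCTTATAGTACCATTACCTAGCCGAGGGCCGCTCCTCCCCA
Frame +1: TGG GGA GGA GCG GCC CTC GGC TAG GTA ATG GTA CTA TAA GGA AAT CTT CAT GGC GTA AGG — ATG at 28, stop TAA at 37 → 12 nt.
Frame +2: GGG GAG GAG CGG CCC TCG GCT AGG TAA TGG TAC TAT AAG GAA ATC TTC ATG GCG TAA GGA — ATG at 50, stop TAA at 56 → 9 nt.
Frame +3: GGG AGG AGC GGC CCT CGG CTA GGT AAT GGT ACT ATA AGG AAA TCT TCA TGG CGT AAG GAT — no ATG→stop ORF.
Frame -1: ATC CTT ACG CCA TGA AGA TTT CCT TAT AGT ACC ATT ACC TAG CCG AGG GCC GCT CCT CCC — no ATG→stop ORF.
Frame -2: TCC TTA CGC CAT GAA GAT TTC CTT ATA GTA CCA TTA CCT AGC CGA GGG CCG CTC CTC CCC — no ATG→stop ORF.
Frame -3: CCT TAC GCC ATG AAG ATT TCC TTA TAG TAC CAT TAC CTA GCC GAG GGC CGC TCC TCC CCA — ATG at 12, stop TAG at 27 → 18 nt.
Forward-strand max 12 nt; reverse-strand max 18 nt. The reverse strand has the longer ORF.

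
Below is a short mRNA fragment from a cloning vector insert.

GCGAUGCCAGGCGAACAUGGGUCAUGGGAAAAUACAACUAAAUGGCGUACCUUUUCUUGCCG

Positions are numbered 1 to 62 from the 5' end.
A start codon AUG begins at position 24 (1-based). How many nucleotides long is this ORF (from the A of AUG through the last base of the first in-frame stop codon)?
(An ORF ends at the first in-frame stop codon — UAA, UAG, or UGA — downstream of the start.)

18

Codons from position 24: AUG (24–26), GGA (27–29), AAA (30–32), UAC (33–35), AAC (36–38), UAA (39–41).
UAA is the first in-frame stop; ORF spans 24–41, 18 nucleotides.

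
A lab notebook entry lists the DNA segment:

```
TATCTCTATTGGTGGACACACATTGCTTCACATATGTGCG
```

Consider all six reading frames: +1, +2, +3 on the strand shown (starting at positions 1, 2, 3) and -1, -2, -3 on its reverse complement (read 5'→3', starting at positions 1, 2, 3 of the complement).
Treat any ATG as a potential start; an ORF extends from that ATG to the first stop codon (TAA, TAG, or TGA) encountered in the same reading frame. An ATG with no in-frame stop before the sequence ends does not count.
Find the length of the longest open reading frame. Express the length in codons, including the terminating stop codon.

6

Reverse complement (5'→3'): CGCACATATGTGAAGCAATGTGTGTCCACCAATAGAGATA
Frame +1: TAT CTC TAT TGG TGG ACA CAC ATT GCT TCA CAT ATG TGC — no ATG→stop ORF.
Frame +2: ATC TCT ATT GGT GGA CAC ACA TTG CTT CAC ATA TGT GCG — no ATG→stop ORF.
Frame +3: TCT CTA TTG GTG GAC ACA CAT TGC TTC ACA TAT GTG — no ATG→stop ORF.
Frame -1: CGC ACA TAT GTG AAG CAA TGT GTG TCC ACC AAT AGA GAT — no ATG→stop ORF.
Frame -2: GCA CAT ATG TGA AGC AAT GTG TGT CCA CCA ATA GAG ATA — ATG at 8, stop TGA at 11 → 6 nt.
Frame -3: CAC ATA TGT GAA GCA ATG TGT GTC CAC CAA TAG AGA — ATG at 18, stop TAG at 33 → 18 nt.
Longest: frame -3, positions 18–35, 18 nt = 6 codons = 5 aa. → 6 codons.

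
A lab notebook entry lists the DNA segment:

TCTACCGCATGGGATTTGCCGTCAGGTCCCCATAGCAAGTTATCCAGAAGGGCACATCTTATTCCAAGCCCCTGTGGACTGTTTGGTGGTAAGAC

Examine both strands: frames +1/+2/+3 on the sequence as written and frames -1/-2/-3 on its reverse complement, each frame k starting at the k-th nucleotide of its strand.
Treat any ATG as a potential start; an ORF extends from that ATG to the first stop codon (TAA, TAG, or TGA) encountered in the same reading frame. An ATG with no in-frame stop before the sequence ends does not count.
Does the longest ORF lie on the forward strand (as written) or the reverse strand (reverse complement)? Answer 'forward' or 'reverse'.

forward

Reverse complement (5'→3'): GTCTTACCACCAAACAGTCCACAGGGGCTTGGAATAAGATGTGCCCTTCTGGATAACTTGCTATGGGGACCTGACGGCAAATCCCATGCGGTAGA
Frame +1: TCT ACC GCA TGG GAT TTG CCG TCA GGT CCC CAT AGC AAG TTA TCC AGA AGG GCA CAT CTT ATT CCA AGC CCC TGT GGA CTG TTT GGT GGT AAG — no ATG→stop ORF.
Frame +2: CTA CCG CAT GGG ATT TGC CGT CAG GTC CCC ATA GCA AGT TAT CCA GAA GGG CAC ATC TTA TTC CAA GCC CCT GTG GAC TGT TTG GTG GTA AGA — no ATG→stop ORF.
Frame +3: TAC CGC ATG GGA TTT GCC GTC AGG TCC CCA TAG CAA GTT ATC CAG AAG GGC ACA TCT TAT TCC AAG CCC CTG TGG ACT GTT TGG TGG TAA GAC — ATG at 9, stop TAG at 33 → 27 nt.
Frame -1: GTC TTA CCA CCA AAC AGT CCA CAG GGG CTT GGA ATA AGA TGT GCC CTT CTG GAT AAC TTG CTA TGG GGA CCT GAC GGC AAA TCC CAT GCG GTA — no ATG→stop ORF.
Frame -2: TCT TAC CAC CAA ACA GTC CAC AGG GGC TTG GAA TAA GAT GTG CCC TTC TGG ATA ACT TGC TAT GGG GAC CTG ACG GCA AAT CCC ATG CGG TAG — ATG at 86, stop TAG at 92 → 9 nt.
Frame -3: CTT ACC ACC AAA CAG TCC ACA GGG GCT TGG AAT AAG ATG TGC CCT TCT GGA TAA CTT GCT ATG GGG ACC TGA CGG CAA ATC CCA TGC GGT AGA — ATG at 39, stop TAA at 54 → 18 nt; ATG at 63, stop TGA at 72 → 12 nt.
Forward-strand max 27 nt; reverse-strand max 18 nt. The forward strand has the longer ORF.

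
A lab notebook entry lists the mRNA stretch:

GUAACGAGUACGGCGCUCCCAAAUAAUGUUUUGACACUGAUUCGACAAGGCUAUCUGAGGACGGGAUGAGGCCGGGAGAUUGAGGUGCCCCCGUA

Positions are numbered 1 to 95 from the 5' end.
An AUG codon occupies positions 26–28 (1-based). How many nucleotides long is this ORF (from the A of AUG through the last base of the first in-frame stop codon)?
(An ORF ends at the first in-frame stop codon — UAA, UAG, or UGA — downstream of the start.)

Codons from position 26: AUG (26–28), UUU (29–31), UGA (32–34).
UGA is the first in-frame stop; ORF spans 26–34, 9 nucleotides.

9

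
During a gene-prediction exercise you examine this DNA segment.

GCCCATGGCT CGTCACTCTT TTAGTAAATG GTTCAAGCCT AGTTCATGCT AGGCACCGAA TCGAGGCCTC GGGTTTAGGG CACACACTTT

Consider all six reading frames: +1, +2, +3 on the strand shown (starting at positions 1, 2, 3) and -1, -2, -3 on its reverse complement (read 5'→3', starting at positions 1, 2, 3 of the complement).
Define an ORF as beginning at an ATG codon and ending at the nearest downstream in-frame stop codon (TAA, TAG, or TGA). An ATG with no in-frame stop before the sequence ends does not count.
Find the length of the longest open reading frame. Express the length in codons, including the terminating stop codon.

16

Reverse complement (5'→3'): AAAGTGTGTGCCCTAAACCCGAGGCCTCGATTCGGTGCCTAGCATGAACTAGGCTTGAACCATTTACTAAAAGAGTGACGAGCCATGGGC
Frame +1: GCC CAT GGC TCG TCA CTC TTT TAG TAA ATG GTT CAA GCC TAG TTC ATG CTA GGC ACC GAA TCG AGG CCT CGG GTT TAG GGC ACA CAC TTT — ATG at 28, stop TAG at 40 → 15 nt; ATG at 46, stop TAG at 76 → 33 nt.
Frame +2: CCC ATG GCT CGT CAC TCT TTT AGT AAA TGG TTC AAG CCT AGT TCA TGC TAG GCA CCG AAT CGA GGC CTC GGG TTT AGG GCA CAC ACT — ATG at 5, stop TAG at 50 → 48 nt.
Frame +3: CCA TGG CTC GTC ACT CTT TTA GTA AAT GGT TCA AGC CTA GTT CAT GCT AGG CAC CGA ATC GAG GCC TCG GGT TTA GGG CAC ACA CTT — no ATG→stop ORF.
Frame -1: AAA GTG TGT GCC CTA AAC CCG AGG CCT CGA TTC GGT GCC TAG CAT GAA CTA GGC TTG AAC CAT TTA CTA AAA GAG TGA CGA GCC ATG GGC — no ATG→stop ORF.
Frame -2: AAG TGT GTG CCC TAA ACC CGA GGC CTC GAT TCG GTG CCT AGC ATG AAC TAG GCT TGA ACC ATT TAC TAA AAG AGT GAC GAG CCA TGG — ATG at 44, stop TAG at 50 → 9 nt.
Frame -3: AGT GTG TGC CCT AAA CCC GAG GCC TCG ATT CGG TGC CTA GCA TGA ACT AGG CTT GAA CCA TTT ACT AAA AGA GTG ACG AGC CAT GGG — no ATG→stop ORF.
Longest: frame +2, positions 5–52, 48 nt = 16 codons = 15 aa. → 16 codons.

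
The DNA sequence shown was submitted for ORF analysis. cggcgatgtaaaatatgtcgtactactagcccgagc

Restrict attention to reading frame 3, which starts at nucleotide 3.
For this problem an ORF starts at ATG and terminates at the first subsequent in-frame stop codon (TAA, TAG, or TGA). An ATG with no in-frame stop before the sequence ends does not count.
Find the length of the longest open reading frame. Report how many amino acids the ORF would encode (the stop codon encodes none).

4

Frame 3: GCG ATG TAA AAT ATG TCG TAC TAC TAG CCC GAG — ATG at 6, stop TAA at 9 → 6 nt; ATG at 15, stop TAG at 27 → 15 nt.
Longest: frame 3, positions 15–29, 15 nt = 5 codons = 4 aa. → 4 amino acids.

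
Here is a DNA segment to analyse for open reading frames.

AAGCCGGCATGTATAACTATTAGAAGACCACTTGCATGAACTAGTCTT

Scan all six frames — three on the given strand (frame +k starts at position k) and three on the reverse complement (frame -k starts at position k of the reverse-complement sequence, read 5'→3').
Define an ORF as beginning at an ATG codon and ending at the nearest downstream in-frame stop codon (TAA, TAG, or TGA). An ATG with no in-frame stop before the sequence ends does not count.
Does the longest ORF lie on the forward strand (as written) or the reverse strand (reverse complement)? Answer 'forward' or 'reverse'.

reverse

Reverse complement (5'→3'): AAGACTAGTTCATGCAAGTGGTCTTCTAATAGTTATACATGCCGGCTT
Frame +1: AAG CCG GCA TGT ATA ACT ATT AGA AGA CCA CTT GCA TGA ACT AGT CTT — no ATG→stop ORF.
Frame +2: AGC CGG CAT GTA TAA CTA TTA GAA GAC CAC TTG CAT GAA CTA GTC — no ATG→stop ORF.
Frame +3: GCC GGC ATG TAT AAC TAT TAG AAG ACC ACT TGC ATG AAC TAG TCT — ATG at 9, stop TAG at 21 → 15 nt; ATG at 36, stop TAG at 42 → 9 nt.
Frame -1: AAG ACT AGT TCA TGC AAG TGG TCT TCT AAT AGT TAT ACA TGC CGG CTT — no ATG→stop ORF.
Frame -2: AGA CTA GTT CAT GCA AGT GGT CTT CTA ATA GTT ATA CAT GCC GGC — no ATG→stop ORF.
Frame -3: GAC TAG TTC ATG CAA GTG GTC TTC TAA TAG TTA TAC ATG CCG GCT — ATG at 12, stop TAA at 27 → 18 nt.
Forward-strand max 15 nt; reverse-strand max 18 nt. The reverse strand has the longer ORF.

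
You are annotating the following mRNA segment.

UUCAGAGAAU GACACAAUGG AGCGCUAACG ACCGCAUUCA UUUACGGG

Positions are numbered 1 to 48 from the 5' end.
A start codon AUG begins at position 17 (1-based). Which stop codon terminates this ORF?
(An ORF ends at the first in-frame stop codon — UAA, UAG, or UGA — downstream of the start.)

UAA

Codons from position 17: AUG (17–19), GAG (20–22), CGC (23–25), UAA (26–28).
The first in-frame stop codon is UAA.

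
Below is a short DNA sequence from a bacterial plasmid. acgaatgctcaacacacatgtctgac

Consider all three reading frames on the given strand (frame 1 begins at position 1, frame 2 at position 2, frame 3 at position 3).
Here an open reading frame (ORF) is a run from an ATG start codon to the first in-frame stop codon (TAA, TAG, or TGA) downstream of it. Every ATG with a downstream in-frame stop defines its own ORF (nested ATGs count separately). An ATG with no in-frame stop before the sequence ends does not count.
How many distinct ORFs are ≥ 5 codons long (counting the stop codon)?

Frame 1: ACG AAT GCT CAA CAC ACA TGT CTG — no ATG→stop ORF.
Frame 2: CGA ATG CTC AAC ACA CAT GTC TGA — ATG at 5, stop TGA at 23 → 21 nt.
Frame 3: GAA TGC TCA ACA CAC ATG TCT GAC — no ATG→stop ORF.
ORFs ≥ 5 codons: frame 2 5–25 (7 codons). Count = 1.

1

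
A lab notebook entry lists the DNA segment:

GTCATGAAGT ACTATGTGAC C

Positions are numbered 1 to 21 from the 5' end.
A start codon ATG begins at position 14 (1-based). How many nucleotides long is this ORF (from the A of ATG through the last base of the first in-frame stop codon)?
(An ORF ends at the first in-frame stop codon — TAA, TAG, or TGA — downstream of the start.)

6

Codons from position 14: ATG (14–16), TGA (17–19).
TGA is the first in-frame stop; ORF spans 14–19, 6 nucleotides.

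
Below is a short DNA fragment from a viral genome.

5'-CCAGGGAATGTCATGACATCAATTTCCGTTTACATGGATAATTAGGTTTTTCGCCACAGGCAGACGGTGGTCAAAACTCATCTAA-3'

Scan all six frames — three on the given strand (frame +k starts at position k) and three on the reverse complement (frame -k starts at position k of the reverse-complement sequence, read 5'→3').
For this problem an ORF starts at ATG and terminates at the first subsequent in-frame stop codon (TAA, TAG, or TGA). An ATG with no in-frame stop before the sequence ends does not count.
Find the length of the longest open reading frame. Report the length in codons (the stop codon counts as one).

Reverse complement (5'→3'): TTAGATGAGTTTTGACCACCGTCTGCCTGTGGCGAAAAACCTAATTATCCATGTAAACGGAAATTGATGTCATGACATTCCCTGG
Frame +1: CCA GGG AAT GTC ATG ACA TCA ATT TCC GTT TAC ATG GAT AAT TAG GTT TTT CGC CAC AGG CAG ACG GTG GTC AAA ACT CAT CTA — ATG at 13, stop TAG at 43 → 33 nt; ATG at 34, stop TAG at 43 → 12 nt.
Frame +2: CAG GGA ATG TCA TGA CAT CAA TTT CCG TTT ACA TGG ATA ATT AGG TTT TTC GCC ACA GGC AGA CGG TGG TCA AAA CTC ATC TAA — ATG at 8, stop TGA at 14 → 9 nt.
Frame +3: AGG GAA TGT CAT GAC ATC AAT TTC CGT TTA CAT GGA TAA TTA GGT TTT TCG CCA CAG GCA GAC GGT GGT CAA AAC TCA TCT — no ATG→stop ORF.
Frame -1: TTA GAT GAG TTT TGA CCA CCG TCT GCC TGT GGC GAA AAA CCT AAT TAT CCA TGT AAA CGG AAA TTG ATG TCA TGA CAT TCC CTG — ATG at 67, stop TGA at 73 → 9 nt.
Frame -2: TAG ATG AGT TTT GAC CAC CGT CTG CCT GTG GCG AAA AAC CTA ATT ATC CAT GTA AAC GGA AAT TGA TGT CAT GAC ATT CCC TGG — ATG at 5, stop TGA at 65 → 63 nt.
Frame -3: AGA TGA GTT TTG ACC ACC GTC TGC CTG TGG CGA AAA ACC TAA TTA TCC ATG TAA ACG GAA ATT GAT GTC ATG ACA TTC CCT — ATG at 51, stop TAA at 54 → 6 nt.
Longest: frame -2, positions 5–67, 63 nt = 21 codons = 20 aa. → 21 codons.

21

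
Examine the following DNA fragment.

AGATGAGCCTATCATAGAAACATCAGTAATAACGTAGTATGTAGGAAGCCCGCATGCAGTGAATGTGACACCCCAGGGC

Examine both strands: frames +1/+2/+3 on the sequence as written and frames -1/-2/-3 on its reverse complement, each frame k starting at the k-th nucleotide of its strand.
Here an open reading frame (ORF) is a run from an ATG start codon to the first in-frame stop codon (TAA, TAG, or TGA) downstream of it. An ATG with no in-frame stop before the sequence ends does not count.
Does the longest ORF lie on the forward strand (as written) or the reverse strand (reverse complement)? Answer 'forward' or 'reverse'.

Reverse complement (5'→3'): GCCCTGGGGTGTCACATTCACTGCATGCGGGCTTCCTACATACTACGTTATTACTGATGTTTCTATGATAGGCTCATCT
Frame +1: AGA TGA GCC TAT CAT AGA AAC ATC AGT AAT AAC GTA GTA TGT AGG AAG CCC GCA TGC AGT GAA TGT GAC ACC CCA GGG — no ATG→stop ORF.
Frame +2: GAT GAG CCT ATC ATA GAA ACA TCA GTA ATA ACG TAG TAT GTA GGA AGC CCG CAT GCA GTG AAT GTG ACA CCC CAG GGC — no ATG→stop ORF.
Frame +3: ATG AGC CTA TCA TAG AAA CAT CAG TAA TAA CGT AGT ATG TAG GAA GCC CGC ATG CAG TGA ATG TGA CAC CCC AGG — ATG at 3, stop TAG at 15 → 15 nt; ATG at 39, stop TAG at 42 → 6 nt; ATG at 54, stop TGA at 60 → 9 nt; ATG at 63, stop TGA at 66 → 6 nt.
Frame -1: GCC CTG GGG TGT CAC ATT CAC TGC ATG CGG GCT TCC TAC ATA CTA CGT TAT TAC TGA TGT TTC TAT GAT AGG CTC ATC — ATG at 25, stop TGA at 55 → 33 nt.
Frame -2: CCC TGG GGT GTC ACA TTC ACT GCA TGC GGG CTT CCT ACA TAC TAC GTT ATT ACT GAT GTT TCT ATG ATA GGC TCA TCT — no ATG→stop ORF.
Frame -3: CCT GGG GTG TCA CAT TCA CTG CAT GCG GGC TTC CTA CAT ACT ACG TTA TTA CTG ATG TTT CTA TGA TAG GCT CAT — ATG at 57, stop TGA at 66 → 12 nt.
Forward-strand max 15 nt; reverse-strand max 33 nt. The reverse strand has the longer ORF.

reverse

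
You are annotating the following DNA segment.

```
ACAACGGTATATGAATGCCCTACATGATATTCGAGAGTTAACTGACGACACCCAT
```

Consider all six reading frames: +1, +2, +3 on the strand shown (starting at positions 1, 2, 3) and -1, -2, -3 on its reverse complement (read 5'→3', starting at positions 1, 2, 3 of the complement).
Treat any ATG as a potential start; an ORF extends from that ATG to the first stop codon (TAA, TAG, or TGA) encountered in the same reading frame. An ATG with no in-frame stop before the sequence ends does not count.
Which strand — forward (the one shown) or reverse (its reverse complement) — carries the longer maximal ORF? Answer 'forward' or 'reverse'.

forward

Reverse complement (5'→3'): ATGGGTGTCGTCAGTTAACTCTCGAATATCATGTAGGGCATTCATATACCGTTGT
Frame +1: ACA ACG GTA TAT GAA TGC CCT ACA TGA TAT TCG AGA GTT AAC TGA CGA CAC CCA — no ATG→stop ORF.
Frame +2: CAA CGG TAT ATG AAT GCC CTA CAT GAT ATT CGA GAG TTA ACT GAC GAC ACC CAT — no ATG→stop ORF.
Frame +3: AAC GGT ATA TGA ATG CCC TAC ATG ATA TTC GAG AGT TAA CTG ACG ACA CCC — ATG at 15, stop TAA at 39 → 27 nt; ATG at 24, stop TAA at 39 → 18 nt.
Frame -1: ATG GGT GTC GTC AGT TAA CTC TCG AAT ATC ATG TAG GGC ATT CAT ATA CCG TTG — ATG at 1, stop TAA at 16 → 18 nt; ATG at 31, stop TAG at 34 → 6 nt.
Frame -2: TGG GTG TCG TCA GTT AAC TCT CGA ATA TCA TGT AGG GCA TTC ATA TAC CGT TGT — no ATG→stop ORF.
Frame -3: GGG TGT CGT CAG TTA ACT CTC GAA TAT CAT GTA GGG CAT TCA TAT ACC GTT — no ATG→stop ORF.
Forward-strand max 27 nt; reverse-strand max 18 nt. The forward strand has the longer ORF.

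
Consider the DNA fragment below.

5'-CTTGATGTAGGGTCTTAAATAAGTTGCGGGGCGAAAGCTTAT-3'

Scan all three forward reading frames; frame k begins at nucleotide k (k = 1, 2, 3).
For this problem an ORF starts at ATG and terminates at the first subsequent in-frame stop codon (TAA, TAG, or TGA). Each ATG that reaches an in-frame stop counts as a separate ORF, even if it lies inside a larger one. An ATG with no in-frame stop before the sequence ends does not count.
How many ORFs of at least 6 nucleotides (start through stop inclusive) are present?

Frame 1: CTT GAT GTA GGG TCT TAA ATA AGT TGC GGG GCG AAA GCT TAT — no ATG→stop ORF.
Frame 2: TTG ATG TAG GGT CTT AAA TAA GTT GCG GGG CGA AAG CTT — ATG at 5, stop TAG at 8 → 6 nt.
Frame 3: TGA TGT AGG GTC TTA AAT AAG TTG CGG GGC GAA AGC TTA — no ATG→stop ORF.
ORFs ≥ 6 nucleotides: frame 2 5–10 (6 nucleotides). Count = 1.

1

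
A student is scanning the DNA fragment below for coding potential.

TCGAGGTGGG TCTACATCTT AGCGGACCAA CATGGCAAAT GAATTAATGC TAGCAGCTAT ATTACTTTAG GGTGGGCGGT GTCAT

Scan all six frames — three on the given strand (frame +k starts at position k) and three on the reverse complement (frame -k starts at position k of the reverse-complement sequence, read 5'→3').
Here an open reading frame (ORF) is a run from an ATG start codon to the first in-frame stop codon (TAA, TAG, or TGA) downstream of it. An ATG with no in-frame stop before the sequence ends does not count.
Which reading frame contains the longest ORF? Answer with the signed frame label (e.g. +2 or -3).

Reverse complement (5'→3'): ATGACACCGCCCACCCTAAAGTAATATAGCTGCTAGCATTAATTCATTTGCCATGTTGGTCCGCTAAGATGTAGACCCACCTCGA
Frame +1: TCG AGG TGG GTC TAC ATC TTA GCG GAC CAA CAT GGC AAA TGA ATT AAT GCT AGC AGC TAT ATT ACT TTA GGG TGG GCG GTG TCA — no ATG→stop ORF.
Frame +2: CGA GGT GGG TCT ACA TCT TAG CGG ACC AAC ATG GCA AAT GAA TTA ATG CTA GCA GCT ATA TTA CTT TAG GGT GGG CGG TGT CAT — ATG at 32, stop TAG at 68 → 39 nt; ATG at 47, stop TAG at 68 → 24 nt.
Frame +3: GAG GTG GGT CTA CAT CTT AGC GGA CCA ACA TGG CAA ATG AAT TAA TGC TAG CAG CTA TAT TAC TTT AGG GTG GGC GGT GTC — ATG at 39, stop TAA at 45 → 9 nt.
Frame -1: ATG ACA CCG CCC ACC CTA AAG TAA TAT AGC TGC TAG CAT TAA TTC ATT TGC CAT GTT GGT CCG CTA AGA TGT AGA CCC ACC TCG — ATG at 1, stop TAA at 22 → 24 nt.
Frame -2: TGA CAC CGC CCA CCC TAA AGT AAT ATA GCT GCT AGC ATT AAT TCA TTT GCC ATG TTG GTC CGC TAA GAT GTA GAC CCA CCT CGA — ATG at 53, stop TAA at 65 → 15 nt.
Frame -3: GAC ACC GCC CAC CCT AAA GTA ATA TAG CTG CTA GCA TTA ATT CAT TTG CCA TGT TGG TCC GCT AAG ATG TAG ACC CAC CTC — ATG at 69, stop TAG at 72 → 6 nt.
Longest ORF is 39 nt in frame +2 (positions 32–70).

+2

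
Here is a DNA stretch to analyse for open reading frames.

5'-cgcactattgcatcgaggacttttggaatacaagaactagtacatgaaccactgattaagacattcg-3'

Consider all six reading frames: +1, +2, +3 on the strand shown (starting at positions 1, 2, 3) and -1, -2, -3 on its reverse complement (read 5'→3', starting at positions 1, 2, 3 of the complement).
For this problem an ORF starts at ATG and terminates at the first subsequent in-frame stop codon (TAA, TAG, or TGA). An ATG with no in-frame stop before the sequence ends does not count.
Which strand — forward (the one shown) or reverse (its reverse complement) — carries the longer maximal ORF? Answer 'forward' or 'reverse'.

Reverse complement (5'→3'): CGAATGTCTTAATCAGTGGTTCATGTACTAGTTCTTGTATTCCAAAAGTCCTCGATGCAATAGTGCG
Frame +1: CGC ACT ATT GCA TCG AGG ACT TTT GGA ATA CAA GAA CTA GTA CAT GAA CCA CTG ATT AAG ACA TTC — no ATG→stop ORF.
Frame +2: GCA CTA TTG CAT CGA GGA CTT TTG GAA TAC AAG AAC TAG TAC ATG AAC CAC TGA TTA AGA CAT TCG — ATG at 44, stop TGA at 53 → 12 nt.
Frame +3: CAC TAT TGC ATC GAG GAC TTT TGG AAT ACA AGA ACT AGT ACA TGA ACC ACT GAT TAA GAC ATT — no ATG→stop ORF.
Frame -1: CGA ATG TCT TAA TCA GTG GTT CAT GTA CTA GTT CTT GTA TTC CAA AAG TCC TCG ATG CAA TAG TGC — ATG at 4, stop TAA at 10 → 9 nt; ATG at 55, stop TAG at 61 → 9 nt.
Frame -2: GAA TGT CTT AAT CAG TGG TTC ATG TAC TAG TTC TTG TAT TCC AAA AGT CCT CGA TGC AAT AGT GCG — ATG at 23, stop TAG at 29 → 9 nt.
Frame -3: AAT GTC TTA ATC AGT GGT TCA TGT ACT AGT TCT TGT ATT CCA AAA GTC CTC GAT GCA ATA GTG — no ATG→stop ORF.
Forward-strand max 12 nt; reverse-strand max 9 nt. The forward strand has the longer ORF.

forward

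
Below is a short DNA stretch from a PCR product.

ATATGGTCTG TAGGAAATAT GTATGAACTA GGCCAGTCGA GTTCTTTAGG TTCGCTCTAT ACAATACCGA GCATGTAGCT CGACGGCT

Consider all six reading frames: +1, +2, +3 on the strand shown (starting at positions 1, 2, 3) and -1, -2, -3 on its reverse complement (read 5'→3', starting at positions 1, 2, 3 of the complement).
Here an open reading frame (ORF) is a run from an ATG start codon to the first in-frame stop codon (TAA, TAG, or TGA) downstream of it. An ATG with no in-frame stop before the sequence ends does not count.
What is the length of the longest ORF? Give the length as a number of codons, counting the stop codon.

Reverse complement (5'→3'): AGCCGTCGAGCTACATGCTCGGTATTGTATAGAGCGAACCTAAAGAACTCGACTGGCCTAGTTCATACATATTTCCTACAGACCATAT
Frame +1: ATA TGG TCT GTA GGA AAT ATG TAT GAA CTA GGC CAG TCG AGT TCT TTA GGT TCG CTC TAT ACA ATA CCG AGC ATG TAG CTC GAC GGC — ATG at 19, stop TAG at 76 → 60 nt; ATG at 73, stop TAG at 76 → 6 nt.
Frame +2: TAT GGT CTG TAG GAA ATA TGT ATG AAC TAG GCC AGT CGA GTT CTT TAG GTT CGC TCT ATA CAA TAC CGA GCA TGT AGC TCG ACG GCT — ATG at 23, stop TAG at 29 → 9 nt.
Frame +3: ATG GTC TGT AGG AAA TAT GTA TGA ACT AGG CCA GTC GAG TTC TTT AGG TTC GCT CTA TAC AAT ACC GAG CAT GTA GCT CGA CGG — ATG at 3, stop TGA at 24 → 24 nt.
Frame -1: AGC CGT CGA GCT ACA TGC TCG GTA TTG TAT AGA GCG AAC CTA AAG AAC TCG ACT GGC CTA GTT CAT ACA TAT TTC CTA CAG ACC ATA — no ATG→stop ORF.
Frame -2: GCC GTC GAG CTA CAT GCT CGG TAT TGT ATA GAG CGA ACC TAA AGA ACT CGA CTG GCC TAG TTC ATA CAT ATT TCC TAC AGA CCA TAT — no ATG→stop ORF.
Frame -3: CCG TCG AGC TAC ATG CTC GGT ATT GTA TAG AGC GAA CCT AAA GAA CTC GAC TGG CCT AGT TCA TAC ATA TTT CCT ACA GAC CAT — ATG at 15, stop TAG at 30 → 18 nt.
Longest: frame +1, positions 19–78, 60 nt = 20 codons = 19 aa. → 20 codons.

20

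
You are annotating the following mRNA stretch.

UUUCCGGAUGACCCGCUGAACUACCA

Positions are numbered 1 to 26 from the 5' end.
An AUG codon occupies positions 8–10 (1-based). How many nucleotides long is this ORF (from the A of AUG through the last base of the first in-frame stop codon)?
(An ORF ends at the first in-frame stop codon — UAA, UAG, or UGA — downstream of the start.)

12

Codons from position 8: AUG (8–10), ACC (11–13), CGC (14–16), UGA (17–19).
UGA is the first in-frame stop; ORF spans 8–19, 12 nucleotides.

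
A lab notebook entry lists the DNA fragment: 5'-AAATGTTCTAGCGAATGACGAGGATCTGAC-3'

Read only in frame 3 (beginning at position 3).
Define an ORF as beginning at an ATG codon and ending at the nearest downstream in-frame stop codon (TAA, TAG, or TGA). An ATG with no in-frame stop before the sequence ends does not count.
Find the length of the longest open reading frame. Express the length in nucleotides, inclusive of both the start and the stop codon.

15

Frame 3: ATG TTC TAG CGA ATG ACG AGG ATC TGA — ATG at 3, stop TAG at 9 → 9 nt; ATG at 15, stop TGA at 27 → 15 nt.
Longest: frame 3, positions 15–29, 15 nt = 5 codons = 4 aa. → 15 nucleotides.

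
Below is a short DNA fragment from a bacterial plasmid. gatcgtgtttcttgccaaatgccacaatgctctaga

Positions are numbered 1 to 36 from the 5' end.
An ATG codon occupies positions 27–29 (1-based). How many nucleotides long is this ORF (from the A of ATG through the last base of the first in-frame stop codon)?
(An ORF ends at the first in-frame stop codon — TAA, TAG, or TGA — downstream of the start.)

9

Codons from position 27: ATG (27–29), CTC (30–32), TAG (33–35).
TAG is the first in-frame stop; ORF spans 27–35, 9 nucleotides.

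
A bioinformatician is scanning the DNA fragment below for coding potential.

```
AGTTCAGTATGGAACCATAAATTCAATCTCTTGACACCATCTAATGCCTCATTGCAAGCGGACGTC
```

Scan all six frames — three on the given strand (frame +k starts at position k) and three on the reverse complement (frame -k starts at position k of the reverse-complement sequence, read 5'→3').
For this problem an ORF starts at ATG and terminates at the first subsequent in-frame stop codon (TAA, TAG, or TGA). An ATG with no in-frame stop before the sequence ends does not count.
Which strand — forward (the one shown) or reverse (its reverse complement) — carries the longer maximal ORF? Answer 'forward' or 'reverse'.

Reverse complement (5'→3'): GACGTCCGCTTGCAATGAGGCATTAGATGGTGTCAAGAGATTGAATTTATGGTTCCATACTGAACT
Frame +1: AGT TCA GTA TGG AAC CAT AAA TTC AAT CTC TTG ACA CCA TCT AAT GCC TCA TTG CAA GCG GAC GTC — no ATG→stop ORF.
Frame +2: GTT CAG TAT GGA ACC ATA AAT TCA ATC TCT TGA CAC CAT CTA ATG CCT CAT TGC AAG CGG ACG — no ATG→stop ORF.
Frame +3: TTC AGT ATG GAA CCA TAA ATT CAA TCT CTT GAC ACC ATC TAA TGC CTC ATT GCA AGC GGA CGT — ATG at 9, stop TAA at 18 → 12 nt.
Frame -1: GAC GTC CGC TTG CAA TGA GGC ATT AGA TGG TGT CAA GAG ATT GAA TTT ATG GTT CCA TAC TGA ACT — ATG at 49, stop TGA at 61 → 15 nt.
Frame -2: ACG TCC GCT TGC AAT GAG GCA TTA GAT GGT GTC AAG AGA TTG AAT TTA TGG TTC CAT ACT GAA — no ATG→stop ORF.
Frame -3: CGT CCG CTT GCA ATG AGG CAT TAG ATG GTG TCA AGA GAT TGA ATT TAT GGT TCC ATA CTG AAC — ATG at 15, stop TAG at 24 → 12 nt; ATG at 27, stop TGA at 42 → 18 nt.
Forward-strand max 12 nt; reverse-strand max 18 nt. The reverse strand has the longer ORF.

reverse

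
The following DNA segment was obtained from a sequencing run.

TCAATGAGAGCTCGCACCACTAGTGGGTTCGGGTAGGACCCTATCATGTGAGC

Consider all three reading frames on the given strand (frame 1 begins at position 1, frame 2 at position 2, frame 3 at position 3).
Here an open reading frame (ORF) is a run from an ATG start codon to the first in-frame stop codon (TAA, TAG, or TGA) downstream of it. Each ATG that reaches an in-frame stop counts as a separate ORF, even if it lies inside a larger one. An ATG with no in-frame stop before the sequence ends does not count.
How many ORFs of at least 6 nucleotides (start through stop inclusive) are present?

Frame 1: TCA ATG AGA GCT CGC ACC ACT AGT GGG TTC GGG TAG GAC CCT ATC ATG TGA — ATG at 4, stop TAG at 34 → 33 nt; ATG at 46, stop TGA at 49 → 6 nt.
Frame 2: CAA TGA GAG CTC GCA CCA CTA GTG GGT TCG GGT AGG ACC CTA TCA TGT GAG — no ATG→stop ORF.
Frame 3: AAT GAG AGC TCG CAC CAC TAG TGG GTT CGG GTA GGA CCC TAT CAT GTG AGC — no ATG→stop ORF.
ORFs ≥ 6 nucleotides: frame 1 4–36 (33 nucleotides), frame 1 46–51 (6 nucleotides). Count = 2.

2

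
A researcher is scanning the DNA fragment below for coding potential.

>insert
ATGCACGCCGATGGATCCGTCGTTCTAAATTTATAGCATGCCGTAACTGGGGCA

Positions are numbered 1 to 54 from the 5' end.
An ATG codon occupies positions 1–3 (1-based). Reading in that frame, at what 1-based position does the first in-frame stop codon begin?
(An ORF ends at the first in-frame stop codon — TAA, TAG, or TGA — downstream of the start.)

34

Codons from position 1: ATG (1–3), CAC (4–6), GCC (7–9), GAT (10–12), GGA (13–15), TCC (16–18), GTC (19–21), GTT (22–24), CTA (25–27), AAT (28–30), TTA (31–33), TAG (34–36).
TAG is a stop codon; it begins at position 34.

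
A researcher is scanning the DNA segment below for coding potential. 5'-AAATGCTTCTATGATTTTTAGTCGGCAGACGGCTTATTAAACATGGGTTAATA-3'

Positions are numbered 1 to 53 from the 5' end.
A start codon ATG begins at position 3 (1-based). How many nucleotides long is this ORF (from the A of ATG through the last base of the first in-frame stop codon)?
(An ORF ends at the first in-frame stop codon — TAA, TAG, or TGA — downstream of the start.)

12

Codons from position 3: ATG (3–5), CTT (6–8), CTA (9–11), TGA (12–14).
TGA is the first in-frame stop; ORF spans 3–14, 12 nucleotides.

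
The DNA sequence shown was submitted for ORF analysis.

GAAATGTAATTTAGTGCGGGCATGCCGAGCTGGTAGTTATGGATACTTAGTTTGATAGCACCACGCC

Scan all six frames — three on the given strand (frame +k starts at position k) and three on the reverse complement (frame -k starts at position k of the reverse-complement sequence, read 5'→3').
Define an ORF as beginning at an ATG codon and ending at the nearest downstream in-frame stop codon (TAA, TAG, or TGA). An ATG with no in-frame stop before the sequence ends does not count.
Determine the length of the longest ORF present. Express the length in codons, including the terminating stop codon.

5

Reverse complement (5'→3'): GGCGTGGTGCTATCAAACTAAGTATCCATAACTACCAGCTCGGCATGCCCGCACTAAATTACATTTC
Frame +1: GAA ATG TAA TTT AGT GCG GGC ATG CCG AGC TGG TAG TTA TGG ATA CTT AGT TTG ATA GCA CCA CGC — ATG at 4, stop TAA at 7 → 6 nt; ATG at 22, stop TAG at 34 → 15 nt.
Frame +2: AAA TGT AAT TTA GTG CGG GCA TGC CGA GCT GGT AGT TAT GGA TAC TTA GTT TGA TAG CAC CAC GCC — no ATG→stop ORF.
Frame +3: AAT GTA ATT TAG TGC GGG CAT GCC GAG CTG GTA GTT ATG GAT ACT TAG TTT GAT AGC ACC ACG — ATG at 39, stop TAG at 48 → 12 nt.
Frame -1: GGC GTG GTG CTA TCA AAC TAA GTA TCC ATA ACT ACC AGC TCG GCA TGC CCG CAC TAA ATT ACA TTT — no ATG→stop ORF.
Frame -2: GCG TGG TGC TAT CAA ACT AAG TAT CCA TAA CTA CCA GCT CGG CAT GCC CGC ACT AAA TTA CAT TTC — no ATG→stop ORF.
Frame -3: CGT GGT GCT ATC AAA CTA AGT ATC CAT AAC TAC CAG CTC GGC ATG CCC GCA CTA AAT TAC ATT — no ATG→stop ORF.
Longest: frame +1, positions 22–36, 15 nt = 5 codons = 4 aa. → 5 codons.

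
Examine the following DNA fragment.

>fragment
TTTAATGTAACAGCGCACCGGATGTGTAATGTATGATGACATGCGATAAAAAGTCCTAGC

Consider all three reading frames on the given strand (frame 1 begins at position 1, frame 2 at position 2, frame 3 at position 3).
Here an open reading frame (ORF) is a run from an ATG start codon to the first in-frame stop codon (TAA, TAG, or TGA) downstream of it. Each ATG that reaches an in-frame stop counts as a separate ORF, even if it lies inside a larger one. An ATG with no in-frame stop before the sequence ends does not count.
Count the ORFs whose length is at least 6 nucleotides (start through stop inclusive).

Frame 1: TTT AAT GTA ACA GCG CAC CGG ATG TGT AAT GTA TGA TGA CAT GCG ATA AAA AGT CCT AGC — ATG at 22, stop TGA at 34 → 15 nt.
Frame 2: TTA ATG TAA CAG CGC ACC GGA TGT GTA ATG TAT GAT GAC ATG CGA TAA AAA GTC CTA — ATG at 5, stop TAA at 8 → 6 nt; ATG at 29, stop TAA at 47 → 21 nt; ATG at 41, stop TAA at 47 → 9 nt.
Frame 3: TAA TGT AAC AGC GCA CCG GAT GTG TAA TGT ATG ATG ACA TGC GAT AAA AAG TCC TAG — ATG at 33, stop TAG at 57 → 27 nt; ATG at 36, stop TAG at 57 → 24 nt.
ORFs ≥ 6 nucleotides: frame 1 22–36 (15 nucleotides), frame 2 5–10 (6 nucleotides), frame 2 29–49 (21 nucleotides), frame 2 41–49 (9 nucleotides), frame 3 33–59 (27 nucleotides), frame 3 36–59 (24 nucleotides). Count = 6.

6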